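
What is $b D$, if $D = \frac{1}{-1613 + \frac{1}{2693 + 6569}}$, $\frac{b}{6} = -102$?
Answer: $\frac{5668344}{14939605} \approx 0.37942$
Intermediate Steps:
$b = -612$ ($b = 6 \left(-102\right) = -612$)
$D = - \frac{9262}{14939605}$ ($D = \frac{1}{-1613 + \frac{1}{9262}} = \frac{1}{- \frac{14939605}{9262}} = - \frac{9262}{14939605} \approx -0.00061996$)
$b D = \left(-612\right) \left(- \frac{9262}{14939605}\right) = \frac{5668344}{14939605}$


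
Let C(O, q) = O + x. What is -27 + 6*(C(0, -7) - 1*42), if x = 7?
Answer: -237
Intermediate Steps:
C(O, q) = 7 + O (C(O, q) = O + 7 = 7 + O)
-27 + 6*(C(0, -7) - 1*42) = -27 + 6*((7 + 0) - 1*42) = -27 + 6*(7 - 42) = -27 + 6*(-35) = -27 - 210 = -237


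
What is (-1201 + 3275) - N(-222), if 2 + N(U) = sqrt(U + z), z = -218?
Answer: 2076 - 2*I*sqrt(110) ≈ 2076.0 - 20.976*I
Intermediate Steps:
N(U) = -2 + sqrt(-218 + U) (N(U) = -2 + sqrt(U - 218) = -2 + sqrt(-218 + U))
(-1201 + 3275) - N(-222) = (-1201 + 3275) - (-2 + sqrt(-218 - 222)) = 2074 - (-2 + sqrt(-440)) = 2074 - (-2 + 2*I*sqrt(110)) = 2074 + (2 - 2*I*sqrt(110)) = 2076 - 2*I*sqrt(110)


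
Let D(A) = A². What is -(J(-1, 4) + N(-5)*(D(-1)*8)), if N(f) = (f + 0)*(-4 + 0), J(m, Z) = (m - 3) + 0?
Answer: -156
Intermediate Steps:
J(m, Z) = -3 + m (J(m, Z) = (-3 + m) + 0 = -3 + m)
N(f) = -4*f (N(f) = f*(-4) = -4*f)
-(J(-1, 4) + N(-5)*(D(-1)*8)) = -((-3 - 1) + (-4*(-5))*((-1)²*8)) = -(-4 + 20*(1*8)) = -(-4 + 20*8) = -(-4 + 160) = -1*156 = -156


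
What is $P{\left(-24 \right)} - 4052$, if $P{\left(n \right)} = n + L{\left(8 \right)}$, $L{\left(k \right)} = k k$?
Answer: $-4012$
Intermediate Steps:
$L{\left(k \right)} = k^{2}$
$P{\left(n \right)} = 64 + n$ ($P{\left(n \right)} = n + 8^{2} = n + 64 = 64 + n$)
$P{\left(-24 \right)} - 4052 = \left(64 - 24\right) - 4052 = 40 - 4052 = -4012$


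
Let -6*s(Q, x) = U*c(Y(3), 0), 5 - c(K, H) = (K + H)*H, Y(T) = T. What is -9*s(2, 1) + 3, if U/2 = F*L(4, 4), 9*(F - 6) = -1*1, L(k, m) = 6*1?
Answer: 533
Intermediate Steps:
L(k, m) = 6
c(K, H) = 5 - H*(H + K) (c(K, H) = 5 - (K + H)*H = 5 - (H + K)*H = 5 - H*(H + K))
F = 53/9 (F = 6 + (-1*1)/9 = 6 + (1/9)*(-1) = 6 - 1/9 = 53/9 ≈ 5.8889)
U = 212/3 (U = 2*((53/9)*6) = 2*(106/3) = 212/3 ≈ 70.667)
s(Q, x) = -530/9 (s(Q, x) = -106*(5 - 1*0**2 - 1*0*3)/9 = -106*(5 - 1*0 + 0)/9 = -106*(5 + 0 + 0)/9 = -106*5/9 = -1/6*1060/3 = -530/9)
-9*s(2, 1) + 3 = -9*(-530/9) + 3 = 530 + 3 = 533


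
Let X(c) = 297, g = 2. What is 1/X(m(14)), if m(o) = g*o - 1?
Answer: 1/297 ≈ 0.0033670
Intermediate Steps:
m(o) = -1 + 2*o (m(o) = 2*o - 1 = -1 + 2*o)
1/X(m(14)) = 1/297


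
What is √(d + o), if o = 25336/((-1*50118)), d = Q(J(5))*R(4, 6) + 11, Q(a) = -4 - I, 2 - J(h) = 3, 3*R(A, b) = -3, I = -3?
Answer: 2*√1804498590/25059 ≈ 3.3904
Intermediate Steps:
R(A, b) = -1 (R(A, b) = (⅓)*(-3) = -1)
J(h) = -1 (J(h) = 2 - 1*3 = 2 - 3 = -1)
Q(a) = -1 (Q(a) = -4 - 1*(-3) = -4 + 3 = -1)
d = 12 (d = -1*(-1) + 11 = 1 + 11 = 12)
o = -12668/25059 (o = 25336/(-50118) = 25336*(-1/50118) = -12668/25059 ≈ -0.50553)
√(d + o) = √(12 - 12668/25059) = √(288040/25059) = 2*√1804498590/25059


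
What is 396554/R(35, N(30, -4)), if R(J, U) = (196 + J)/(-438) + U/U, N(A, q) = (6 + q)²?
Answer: 57896884/69 ≈ 8.3909e+5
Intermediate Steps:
R(J, U) = 121/219 - J/438 (R(J, U) = (196 + J)*(-1/438) + 1 = (-98/219 - J/438) + 1 = 121/219 - J/438)
396554/R(35, N(30, -4)) = 396554/(121/219 - 1/438*35) = 396554/(121/219 - 35/438) = 396554/(69/146) = 396554*(146/69) = 57896884/69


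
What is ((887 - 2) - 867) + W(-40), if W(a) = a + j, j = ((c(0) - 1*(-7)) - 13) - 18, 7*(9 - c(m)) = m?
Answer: -37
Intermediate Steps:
c(m) = 9 - m/7
j = -15 (j = (((9 - 1/7*0) - 1*(-7)) - 13) - 18 = (((9 + 0) + 7) - 13) - 18 = ((9 + 7) - 13) - 18 = (16 - 13) - 18 = 3 - 18 = -15)
W(a) = -15 + a (W(a) = a - 15 = -15 + a)
((887 - 2) - 867) + W(-40) = ((887 - 2) - 867) + (-15 - 40) = (885 - 867) - 55 = 18 - 55 = -37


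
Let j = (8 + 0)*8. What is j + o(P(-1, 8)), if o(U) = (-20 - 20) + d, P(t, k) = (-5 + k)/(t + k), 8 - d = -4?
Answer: 36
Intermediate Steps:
d = 12 (d = 8 - 1*(-4) = 8 + 4 = 12)
P(t, k) = (-5 + k)/(k + t)
j = 64 (j = 8*8 = 64)
o(U) = -28 (o(U) = (-20 - 20) + 12 = -40 + 12 = -28)
j + o(P(-1, 8)) = 64 - 28 = 36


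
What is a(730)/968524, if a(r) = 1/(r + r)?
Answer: 1/1414045040 ≈ 7.0719e-10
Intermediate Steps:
a(r) = 1/(2*r)
a(730)/968524 = ((1/2)/730)/968524 = ((1/2)*(1/730))*(1/968524) = (1/1460)*(1/968524) = 1/1414045040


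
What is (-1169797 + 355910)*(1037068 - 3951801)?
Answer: 2372263297171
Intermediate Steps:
(-1169797 + 355910)*(1037068 - 3951801) = -813887*(-2914733) = 2372263297171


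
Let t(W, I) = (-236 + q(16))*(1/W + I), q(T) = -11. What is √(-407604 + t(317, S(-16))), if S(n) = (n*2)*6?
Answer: I*√36194206319/317 ≈ 600.15*I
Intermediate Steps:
S(n) = 12*n (S(n) = (2*n)*6 = 12*n)
t(W, I) = -247*I - 247/W (t(W, I) = (-236 - 11)*(1/W + I) = -247*(I + 1/W) = -247*I - 247/W)
√(-407604 + t(317, S(-16))) = √(-407604 + (-2964*(-16) - 247/317)) = √(-407604 + (-247*(-192) - 247*1/317)) = √(-407604 + (47424 - 247/317)) = √(-407604 + 15033161/317) = √(-114177307/317) = I*√36194206319/317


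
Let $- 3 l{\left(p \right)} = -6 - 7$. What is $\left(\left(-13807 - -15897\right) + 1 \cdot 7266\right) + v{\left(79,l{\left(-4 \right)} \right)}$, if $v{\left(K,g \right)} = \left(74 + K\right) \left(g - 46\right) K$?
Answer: $-494269$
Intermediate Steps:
$l{\left(p \right)} = \frac{13}{3}$ ($l{\left(p \right)} = - \frac{-6 - 7}{3} = \left(- \frac{1}{3}\right) \left(-13\right) = \frac{13}{3}$)
$v{\left(K,g \right)} = K \left(-46 + g\right) \left(74 + K\right)$ ($v{\left(K,g \right)} = \left(74 + K\right) \left(-46 + g\right) K = \left(-46 + g\right) \left(74 + K\right) K = K \left(-46 + g\right) \left(74 + K\right)$)
$\left(\left(-13807 - -15897\right) + 1 \cdot 7266\right) + v{\left(79,l{\left(-4 \right)} \right)} = \left(\left(-13807 - -15897\right) + 1 \cdot 7266\right) + 79 \left(-3404 - 3634 + 74 \cdot \frac{13}{3} + 79 \cdot \frac{13}{3}\right) = \left(\left(-13807 + 15897\right) + 7266\right) + 79 \left(-3404 - 3634 + \frac{962}{3} + \frac{1027}{3}\right) = \left(2090 + 7266\right) + 79 \left(-6375\right) = 9356 - 503625 = -494269$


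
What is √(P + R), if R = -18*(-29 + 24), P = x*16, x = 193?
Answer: √3178 ≈ 56.374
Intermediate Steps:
P = 3088 (P = 193*16 = 3088)
R = 90 (R = -18*(-5) = 90)
√(P + R) = √(3088 + 90) = √3178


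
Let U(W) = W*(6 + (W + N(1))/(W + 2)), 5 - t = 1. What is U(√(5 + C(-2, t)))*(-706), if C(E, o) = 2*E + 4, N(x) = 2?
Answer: -4942*√5 ≈ -11051.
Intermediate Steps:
t = 4 (t = 5 - 1*1 = 5 - 1 = 4)
C(E, o) = 4 + 2*E
U(W) = 7*W (U(W) = W*(6 + (W + 2)/(W + 2)) = W*(6 + (2 + W)/(2 + W)) = W*(6 + 1) = W*7 = 7*W)
U(√(5 + C(-2, t)))*(-706) = (7*√(5 + (4 + 2*(-2))))*(-706) = (7*√(5 + (4 - 4)))*(-706) = (7*√(5 + 0))*(-706) = (7*√5)*(-706) = -4942*√5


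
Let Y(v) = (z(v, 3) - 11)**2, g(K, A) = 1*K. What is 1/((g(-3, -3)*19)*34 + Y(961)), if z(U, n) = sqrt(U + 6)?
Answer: -425/127236 + 11*sqrt(967)/127236 ≈ -0.00065184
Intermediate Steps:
g(K, A) = K
z(U, n) = sqrt(6 + U)
Y(v) = (-11 + sqrt(6 + v))**2 (Y(v) = (sqrt(6 + v) - 11)**2 = (-11 + sqrt(6 + v))**2)
1/((g(-3, -3)*19)*34 + Y(961)) = 1/(-3*19*34 + (-11 + sqrt(6 + 961))**2) = 1/(-57*34 + (-11 + sqrt(967))**2) = 1/(-1938 + (-11 + sqrt(967))**2)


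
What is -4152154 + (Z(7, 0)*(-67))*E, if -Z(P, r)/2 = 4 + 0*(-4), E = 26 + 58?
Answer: -4107130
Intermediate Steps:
E = 84
Z(P, r) = -8 (Z(P, r) = -2*(4 + 0*(-4)) = -2*(4 + 0) = -2*4 = -8)
-4152154 + (Z(7, 0)*(-67))*E = -4152154 - 8*(-67)*84 = -4152154 + 536*84 = -4152154 + 45024 = -4107130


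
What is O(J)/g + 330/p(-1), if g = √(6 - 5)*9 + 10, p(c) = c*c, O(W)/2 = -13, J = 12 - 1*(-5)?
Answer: 6244/19 ≈ 328.63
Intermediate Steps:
J = 17 (J = 12 + 5 = 17)
O(W) = -26 (O(W) = 2*(-13) = -26)
p(c) = c²
g = 19 (g = √1*9 + 10 = 1*9 + 10 = 9 + 10 = 19)
O(J)/g + 330/p(-1) = -26/19 + 330/((-1)²) = -26*1/19 + 330/1 = -26/19 + 330*1 = -26/19 + 330 = 6244/19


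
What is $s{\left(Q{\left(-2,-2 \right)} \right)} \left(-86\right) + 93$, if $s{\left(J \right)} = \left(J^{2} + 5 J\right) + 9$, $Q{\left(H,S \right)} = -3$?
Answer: $-165$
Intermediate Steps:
$s{\left(J \right)} = 9 + J^{2} + 5 J$
$s{\left(Q{\left(-2,-2 \right)} \right)} \left(-86\right) + 93 = \left(9 + \left(-3\right)^{2} + 5 \left(-3\right)\right) \left(-86\right) + 93 = \left(9 + 9 - 15\right) \left(-86\right) + 93 = 3 \left(-86\right) + 93 = -258 + 93 = -165$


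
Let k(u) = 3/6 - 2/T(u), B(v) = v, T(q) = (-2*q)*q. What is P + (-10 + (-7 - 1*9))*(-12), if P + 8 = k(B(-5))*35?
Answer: 3229/10 ≈ 322.90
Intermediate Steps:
T(q) = -2*q²
k(u) = ½ + u⁻² (k(u) = 3/6 - 2*(-1/(2*u²)) = 3*(⅙) - (-1)/u² = ½ + u⁻²)
P = 109/10 (P = -8 + (½ + (-5)⁻²)*35 = -8 + (½ + 1/25)*35 = -8 + (27/50)*35 = -8 + 189/10 = 109/10 ≈ 10.900)
P + (-10 + (-7 - 1*9))*(-12) = 109/10 + (-10 + (-7 - 1*9))*(-12) = 109/10 + (-10 + (-7 - 9))*(-12) = 109/10 + (-10 - 16)*(-12) = 109/10 - 26*(-12) = 109/10 + 312 = 3229/10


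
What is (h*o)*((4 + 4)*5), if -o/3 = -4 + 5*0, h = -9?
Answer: -4320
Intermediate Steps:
o = 12 (o = -3*(-4 + 5*0) = -3*(-4 + 0) = -3*(-4) = 12)
(h*o)*((4 + 4)*5) = (-9*12)*((4 + 4)*5) = -864*5 = -108*40 = -4320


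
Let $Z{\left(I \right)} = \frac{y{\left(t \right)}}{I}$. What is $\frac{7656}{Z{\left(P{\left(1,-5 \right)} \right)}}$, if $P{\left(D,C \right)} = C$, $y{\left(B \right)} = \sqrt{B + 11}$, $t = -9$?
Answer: $- 19140 \sqrt{2} \approx -27068.0$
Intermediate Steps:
$y{\left(B \right)} = \sqrt{11 + B}$
$Z{\left(I \right)} = \frac{\sqrt{2}}{I}$ ($Z{\left(I \right)} = \frac{\sqrt{11 - 9}}{I} = \frac{\sqrt{2}}{I}$)
$\frac{7656}{Z{\left(P{\left(1,-5 \right)} \right)}} = \frac{7656}{\sqrt{2} \frac{1}{-5}} = \frac{7656}{\sqrt{2} \left(- \frac{1}{5}\right)} = \frac{7656}{\left(- \frac{1}{5}\right) \sqrt{2}} = 7656 \left(- \frac{5 \sqrt{2}}{2}\right) = - 19140 \sqrt{2}$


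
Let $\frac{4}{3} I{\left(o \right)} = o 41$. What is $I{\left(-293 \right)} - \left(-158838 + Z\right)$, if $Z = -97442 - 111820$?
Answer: $\frac{1436361}{4} \approx 3.5909 \cdot 10^{5}$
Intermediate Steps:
$Z = -209262$
$I{\left(o \right)} = \frac{123 o}{4}$ ($I{\left(o \right)} = \frac{3 o 41}{4} = \frac{3 \cdot 41 o}{4} = \frac{123 o}{4}$)
$I{\left(-293 \right)} - \left(-158838 + Z\right) = \frac{123}{4} \left(-293\right) + \left(158838 - -209262\right) = - \frac{36039}{4} + \left(158838 + 209262\right) = - \frac{36039}{4} + 368100 = \frac{1436361}{4}$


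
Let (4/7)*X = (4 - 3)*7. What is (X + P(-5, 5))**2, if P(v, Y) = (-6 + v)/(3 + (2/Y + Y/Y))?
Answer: 1521/16 ≈ 95.063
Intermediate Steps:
X = 49/4 (X = 7*((4 - 3)*7)/4 = 7*(1*7)/4 = (7/4)*7 = 49/4 ≈ 12.250)
P(v, Y) = (-6 + v)/(4 + 2/Y) (P(v, Y) = (-6 + v)/(3 + (2/Y + 1)) = (-6 + v)/(3 + (1 + 2/Y)) = (-6 + v)/(4 + 2/Y))
(X + P(-5, 5))**2 = (49/4 + (1/2)*5*(-6 - 5)/(1 + 2*5))**2 = (49/4 + (1/2)*5*(-11)/(1 + 10))**2 = (49/4 + (1/2)*5*(-11)/11)**2 = (49/4 + (1/2)*5*(1/11)*(-11))**2 = (49/4 - 5/2)**2 = (39/4)**2 = 1521/16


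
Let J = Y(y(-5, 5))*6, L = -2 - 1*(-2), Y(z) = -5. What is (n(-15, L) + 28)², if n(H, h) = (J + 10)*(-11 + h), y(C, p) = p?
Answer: 61504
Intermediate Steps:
L = 0 (L = -2 + 2 = 0)
J = -30 (J = -5*6 = -30)
n(H, h) = 220 - 20*h (n(H, h) = (-30 + 10)*(-11 + h) = -20*(-11 + h) = 220 - 20*h)
(n(-15, L) + 28)² = ((220 - 20*0) + 28)² = ((220 + 0) + 28)² = (220 + 28)² = 248² = 61504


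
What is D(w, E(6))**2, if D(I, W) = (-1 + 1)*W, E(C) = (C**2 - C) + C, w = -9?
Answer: 0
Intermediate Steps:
E(C) = C**2
D(I, W) = 0 (D(I, W) = 0*W = 0)
D(w, E(6))**2 = 0**2 = 0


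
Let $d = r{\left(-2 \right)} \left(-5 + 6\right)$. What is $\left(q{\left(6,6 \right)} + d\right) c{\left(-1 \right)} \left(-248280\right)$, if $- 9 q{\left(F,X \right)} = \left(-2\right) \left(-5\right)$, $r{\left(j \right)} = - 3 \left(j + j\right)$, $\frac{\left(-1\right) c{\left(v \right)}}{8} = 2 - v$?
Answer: $64883840$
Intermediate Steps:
$c{\left(v \right)} = -16 + 8 v$ ($c{\left(v \right)} = - 8 \left(2 - v\right) = -16 + 8 v$)
$r{\left(j \right)} = - 6 j$ ($r{\left(j \right)} = - 3 \cdot 2 j = - 6 j$)
$q{\left(F,X \right)} = - \frac{10}{9}$ ($q{\left(F,X \right)} = - \frac{\left(-2\right) \left(-5\right)}{9} = \left(- \frac{1}{9}\right) 10 = - \frac{10}{9}$)
$d = 12$ ($d = \left(-6\right) \left(-2\right) \left(-5 + 6\right) = 12 \cdot 1 = 12$)
$\left(q{\left(6,6 \right)} + d\right) c{\left(-1 \right)} \left(-248280\right) = \left(- \frac{10}{9} + 12\right) \left(-16 + 8 \left(-1\right)\right) \left(-248280\right) = \frac{98 \left(-16 - 8\right)}{9} \left(-248280\right) = \frac{98}{9} \left(-24\right) \left(-248280\right) = \left(- \frac{784}{3}\right) \left(-248280\right) = 64883840$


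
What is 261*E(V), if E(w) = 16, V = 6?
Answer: 4176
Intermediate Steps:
261*E(V) = 261*16 = 4176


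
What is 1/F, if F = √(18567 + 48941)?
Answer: √16877/33754 ≈ 0.0038488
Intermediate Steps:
F = 2*√16877 (F = √67508 = 2*√16877 ≈ 259.82)
1/F = 1/(2*√16877) = √16877/33754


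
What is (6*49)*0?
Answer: 0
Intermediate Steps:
(6*49)*0 = 294*0 = 0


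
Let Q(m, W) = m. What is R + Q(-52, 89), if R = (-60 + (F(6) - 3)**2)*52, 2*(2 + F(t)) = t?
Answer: -2964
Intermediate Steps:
F(t) = -2 + t/2
R = -2912 (R = (-60 + ((-2 + (1/2)*6) - 3)**2)*52 = (-60 + ((-2 + 3) - 3)**2)*52 = (-60 + (1 - 3)**2)*52 = (-60 + (-2)**2)*52 = (-60 + 4)*52 = -56*52 = -2912)
R + Q(-52, 89) = -2912 - 52 = -2964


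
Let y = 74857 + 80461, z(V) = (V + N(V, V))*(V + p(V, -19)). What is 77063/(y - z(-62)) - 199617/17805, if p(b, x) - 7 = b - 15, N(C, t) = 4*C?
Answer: -7154559617/678952130 ≈ -10.538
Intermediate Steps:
p(b, x) = -8 + b (p(b, x) = 7 + (b - 15) = 7 + (-15 + b) = -8 + b)
z(V) = 5*V*(-8 + 2*V) (z(V) = (V + 4*V)*(V + (-8 + V)) = (5*V)*(-8 + 2*V) = 5*V*(-8 + 2*V))
y = 155318
77063/(y - z(-62)) - 199617/17805 = 77063/(155318 - 10*(-62)*(-4 - 62)) - 199617/17805 = 77063/(155318 - 10*(-62)*(-66)) - 199617*1/17805 = 77063/(155318 - 1*40920) - 66539/5935 = 77063/(155318 - 40920) - 66539/5935 = 77063/114398 - 66539/5935 = -7154559617/678952130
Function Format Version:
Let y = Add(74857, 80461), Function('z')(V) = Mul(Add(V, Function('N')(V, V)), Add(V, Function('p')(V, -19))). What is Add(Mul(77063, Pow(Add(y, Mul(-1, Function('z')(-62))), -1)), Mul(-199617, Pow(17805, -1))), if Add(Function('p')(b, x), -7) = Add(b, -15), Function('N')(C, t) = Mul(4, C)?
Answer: Rational(-7154559617, 678952130) ≈ -10.538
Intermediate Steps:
Function('p')(b, x) = Add(-8, b) (Function('p')(b, x) = Add(7, Add(b, -15)) = Add(7, Add(-15, b)) = Add(-8, b))
Function('z')(V) = Mul(5, V, Add(-8, Mul(2, V))) (Function('z')(V) = Mul(Add(V, Mul(4, V)), Add(V, Add(-8, V))) = Mul(Mul(5, V), Add(-8, Mul(2, V))) = Mul(5, V, Add(-8, Mul(2, V))))
y = 155318
Add(Mul(77063, Pow(Add(y, Mul(-1, Function('z')(-62))), -1)), Mul(-199617, Pow(17805, -1))) = Add(Mul(77063, Pow(Add(155318, Mul(-1, Mul(10, -62, Add(-4, -62)))), -1)), Mul(-199617, Pow(17805, -1))) = Add(Mul(77063, Pow(Add(155318, Mul(-1, Mul(10, -62, -66))), -1)), Mul(-199617, Rational(1, 17805))) = Add(Mul(77063, Pow(Add(155318, Mul(-1, 40920)), -1)), Rational(-66539, 5935)) = Add(Mul(77063, Pow(Add(155318, -40920), -1)), Rational(-66539, 5935)) = Add(Mul(77063, Pow(114398, -1)), Rational(-66539, 5935)) = Add(Mul(77063, Rational(1, 114398)), Rational(-66539, 5935)) = Add(Rational(77063, 114398), Rational(-66539, 5935)) = Rational(-7154559617, 678952130)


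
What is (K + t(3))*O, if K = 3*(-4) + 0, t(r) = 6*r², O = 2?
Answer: 84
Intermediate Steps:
K = -12 (K = -12 + 0 = -12)
(K + t(3))*O = (-12 + 6*3²)*2 = (-12 + 6*9)*2 = (-12 + 54)*2 = 42*2 = 84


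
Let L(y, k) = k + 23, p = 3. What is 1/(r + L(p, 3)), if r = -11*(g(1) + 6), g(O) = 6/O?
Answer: -1/106 ≈ -0.0094340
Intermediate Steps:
L(y, k) = 23 + k
r = -132 (r = -11*(6/1 + 6) = -11*(6*1 + 6) = -11*(6 + 6) = -11*12 = -132)
1/(r + L(p, 3)) = 1/(-132 + (23 + 3)) = 1/(-132 + 26) = 1/(-106) = -1/106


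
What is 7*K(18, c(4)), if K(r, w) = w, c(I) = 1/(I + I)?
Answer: 7/8 ≈ 0.87500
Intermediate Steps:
c(I) = 1/(2*I)
7*K(18, c(4)) = 7*((½)/4) = 7*((½)*(¼)) = 7*(⅛) = 7/8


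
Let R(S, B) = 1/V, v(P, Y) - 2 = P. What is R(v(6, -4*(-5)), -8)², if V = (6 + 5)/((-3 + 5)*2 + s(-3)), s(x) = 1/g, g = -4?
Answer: 225/1936 ≈ 0.11622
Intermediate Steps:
v(P, Y) = 2 + P
s(x) = -¼ (s(x) = 1/(-4) = -¼)
V = 44/15 (V = (6 + 5)/((-3 + 5)*2 - ¼) = 11/(2*2 - ¼) = 11/(4 - ¼) = 11/(15/4) = 11*(4/15) = 44/15 ≈ 2.9333)
R(S, B) = 15/44 (R(S, B) = 1/(44/15) = 15/44)
R(v(6, -4*(-5)), -8)² = (15/44)² = 225/1936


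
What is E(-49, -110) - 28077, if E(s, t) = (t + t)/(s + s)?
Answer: -1375663/49 ≈ -28075.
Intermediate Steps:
E(s, t) = t/s (E(s, t) = (2*t)/((2*s)) = (2*t)*(1/(2*s)) = t/s)
E(-49, -110) - 28077 = -110/(-49) - 28077 = -110*(-1/49) - 28077 = 110/49 - 28077 = -1375663/49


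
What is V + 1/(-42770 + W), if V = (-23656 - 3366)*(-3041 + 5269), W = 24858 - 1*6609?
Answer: -1476287197337/24521 ≈ -6.0205e+7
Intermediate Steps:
W = 18249 (W = 24858 - 6609 = 18249)
V = -60205016 (V = -27022*2228 = -60205016)
V + 1/(-42770 + W) = -60205016 + 1/(-42770 + 18249) = -60205016 + 1/(-24521) = -60205016 - 1/24521 = -1476287197337/24521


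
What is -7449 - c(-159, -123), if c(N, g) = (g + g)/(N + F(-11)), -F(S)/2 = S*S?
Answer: -2987295/401 ≈ -7449.6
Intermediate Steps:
F(S) = -2*S**2 (F(S) = -2*S*S = -2*S**2)
c(N, g) = 2*g/(-242 + N) (c(N, g) = (g + g)/(N - 2*(-11)**2) = (2*g)/(N - 2*121) = (2*g)/(N - 242) = (2*g)/(-242 + N) = 2*g/(-242 + N))
-7449 - c(-159, -123) = -7449 - 2*(-123)/(-242 - 159) = -7449 - 2*(-123)/(-401) = -7449 - 2*(-123)*(-1)/401 = -7449 - 1*246/401 = -7449 - 246/401 = -2987295/401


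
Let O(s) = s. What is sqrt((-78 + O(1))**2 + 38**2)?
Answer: sqrt(7373) ≈ 85.866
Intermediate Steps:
sqrt((-78 + O(1))**2 + 38**2) = sqrt((-78 + 1)**2 + 38**2) = sqrt((-77)**2 + 1444) = sqrt(5929 + 1444) = sqrt(7373)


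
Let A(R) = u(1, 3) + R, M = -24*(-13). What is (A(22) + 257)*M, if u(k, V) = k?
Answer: 87360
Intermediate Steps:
M = 312
A(R) = 1 + R
(A(22) + 257)*M = ((1 + 22) + 257)*312 = (23 + 257)*312 = 280*312 = 87360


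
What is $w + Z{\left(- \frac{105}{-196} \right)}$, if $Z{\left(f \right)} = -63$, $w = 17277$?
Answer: $17214$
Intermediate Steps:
$w + Z{\left(- \frac{105}{-196} \right)} = 17277 - 63 = 17214$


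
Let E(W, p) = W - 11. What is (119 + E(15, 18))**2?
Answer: 15129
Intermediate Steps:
E(W, p) = -11 + W
(119 + E(15, 18))**2 = (119 + (-11 + 15))**2 = (119 + 4)**2 = 123**2 = 15129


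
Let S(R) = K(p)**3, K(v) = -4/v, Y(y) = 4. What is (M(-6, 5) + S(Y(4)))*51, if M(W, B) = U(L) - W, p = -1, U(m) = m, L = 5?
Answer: 3825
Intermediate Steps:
M(W, B) = 5 - W
S(R) = 64 (S(R) = (-4/(-1))**3 = (-4*(-1))**3 = 4**3 = 64)
(M(-6, 5) + S(Y(4)))*51 = ((5 - 1*(-6)) + 64)*51 = ((5 + 6) + 64)*51 = (11 + 64)*51 = 75*51 = 3825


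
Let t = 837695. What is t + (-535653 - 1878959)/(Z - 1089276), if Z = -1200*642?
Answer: 389460925358/464919 ≈ 8.3770e+5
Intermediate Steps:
Z = -770400
t + (-535653 - 1878959)/(Z - 1089276) = 837695 + (-535653 - 1878959)/(-770400 - 1089276) = 837695 - 2414612/(-1859676) = 837695 - 2414612*(-1/1859676) = 837695 + 603653/464919 = 389460925358/464919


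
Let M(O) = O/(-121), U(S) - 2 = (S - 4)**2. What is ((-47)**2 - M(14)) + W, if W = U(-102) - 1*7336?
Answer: 739445/121 ≈ 6111.1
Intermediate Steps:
U(S) = 2 + (-4 + S)**2 (U(S) = 2 + (S - 4)**2 = 2 + (-4 + S)**2)
M(O) = -O/121 (M(O) = O*(-1/121) = -O/121)
W = 3902 (W = (2 + (-4 - 102)**2) - 1*7336 = (2 + (-106)**2) - 7336 = (2 + 11236) - 7336 = 11238 - 7336 = 3902)
((-47)**2 - M(14)) + W = ((-47)**2 - (-1)*14/121) + 3902 = (2209 - 1*(-14/121)) + 3902 = (2209 + 14/121) + 3902 = 267303/121 + 3902 = 739445/121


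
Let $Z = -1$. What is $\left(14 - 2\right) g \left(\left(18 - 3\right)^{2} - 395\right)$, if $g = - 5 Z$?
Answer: $-10200$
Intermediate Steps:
$g = 5$ ($g = \left(-5\right) \left(-1\right) = 5$)
$\left(14 - 2\right) g \left(\left(18 - 3\right)^{2} - 395\right) = \left(14 - 2\right) 5 \left(\left(18 - 3\right)^{2} - 395\right) = 12 \cdot 5 \left(15^{2} - 395\right) = 60 \left(225 - 395\right) = 60 \left(-170\right) = -10200$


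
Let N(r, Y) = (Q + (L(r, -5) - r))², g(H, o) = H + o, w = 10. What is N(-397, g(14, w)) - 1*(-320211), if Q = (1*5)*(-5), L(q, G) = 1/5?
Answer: 11468596/25 ≈ 4.5874e+5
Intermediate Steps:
L(q, G) = ⅕
Q = -25 (Q = 5*(-5) = -25)
N(r, Y) = (-124/5 - r)² (N(r, Y) = (-25 + (⅕ - r))² = (-124/5 - r)²)
N(-397, g(14, w)) - 1*(-320211) = (124 + 5*(-397))²/25 - 1*(-320211) = (124 - 1985)²/25 + 320211 = (1/25)*(-1861)² + 320211 = (1/25)*3463321 + 320211 = 3463321/25 + 320211 = 11468596/25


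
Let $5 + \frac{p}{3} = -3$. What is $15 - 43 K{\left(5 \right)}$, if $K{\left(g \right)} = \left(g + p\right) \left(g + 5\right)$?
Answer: $8185$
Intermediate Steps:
$p = -24$ ($p = -15 + 3 \left(-3\right) = -15 - 9 = -24$)
$K{\left(g \right)} = \left(-24 + g\right) \left(5 + g\right)$ ($K{\left(g \right)} = \left(g - 24\right) \left(g + 5\right) = \left(-24 + g\right) \left(5 + g\right)$)
$15 - 43 K{\left(5 \right)} = 15 - 43 \left(-120 + 5^{2} - 95\right) = 15 - 43 \left(-120 + 25 - 95\right) = 15 - -8170 = 15 + 8170 = 8185$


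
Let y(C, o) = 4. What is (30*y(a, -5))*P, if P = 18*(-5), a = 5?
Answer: -10800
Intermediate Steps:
P = -90
(30*y(a, -5))*P = (30*4)*(-90) = 120*(-90) = -10800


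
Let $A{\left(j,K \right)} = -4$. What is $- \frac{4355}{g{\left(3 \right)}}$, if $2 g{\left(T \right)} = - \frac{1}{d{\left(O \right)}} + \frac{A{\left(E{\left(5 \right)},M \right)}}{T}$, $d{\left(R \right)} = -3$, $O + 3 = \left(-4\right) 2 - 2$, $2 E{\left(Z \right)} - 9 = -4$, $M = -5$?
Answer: $8710$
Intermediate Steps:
$E{\left(Z \right)} = \frac{5}{2}$ ($E{\left(Z \right)} = \frac{9}{2} + \frac{1}{2} \left(-4\right) = \frac{9}{2} - 2 = \frac{5}{2}$)
$O = -13$ ($O = -3 - 10 = -13$)
$g{\left(T \right)} = \frac{1}{6} - \frac{2}{T}$ ($g{\left(T \right)} = \frac{- \frac{1}{-3} - \frac{4}{T}}{2} = \frac{\left(-1\right) \left(- \frac{1}{3}\right) - \frac{4}{T}}{2} = \frac{\frac{1}{3} - \frac{4}{T}}{2} = \frac{1}{6} - \frac{2}{T}$)
$- \frac{4355}{g{\left(3 \right)}} = - \frac{4355}{\frac{1}{6} \cdot \frac{1}{3} \left(-12 + 3\right)} = - \frac{4355}{\frac{1}{6} \cdot \frac{1}{3} \left(-9\right)} = - \frac{4355}{- \frac{1}{2}} = \left(-4355\right) \left(-2\right) = 8710$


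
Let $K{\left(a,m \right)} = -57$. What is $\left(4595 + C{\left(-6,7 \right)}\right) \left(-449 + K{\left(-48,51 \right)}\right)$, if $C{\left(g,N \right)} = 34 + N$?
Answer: $-2345816$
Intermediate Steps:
$\left(4595 + C{\left(-6,7 \right)}\right) \left(-449 + K{\left(-48,51 \right)}\right) = \left(4595 + \left(34 + 7\right)\right) \left(-449 - 57\right) = \left(4595 + 41\right) \left(-506\right) = 4636 \left(-506\right) = -2345816$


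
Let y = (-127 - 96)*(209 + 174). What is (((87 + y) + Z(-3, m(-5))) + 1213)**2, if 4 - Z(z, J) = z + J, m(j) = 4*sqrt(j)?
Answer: 7073146324 + 672816*I*sqrt(5) ≈ 7.0731e+9 + 1.5045e+6*I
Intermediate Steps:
Z(z, J) = 4 - J - z (Z(z, J) = 4 - (z + J) = 4 - (J + z) = 4 + (-J - z) = 4 - J - z)
y = -85409 (y = -223*383 = -85409)
(((87 + y) + Z(-3, m(-5))) + 1213)**2 = (((87 - 85409) + (4 - 4*sqrt(-5) - 1*(-3))) + 1213)**2 = ((-85322 + (4 - 4*I*sqrt(5) + 3)) + 1213)**2 = ((-85322 + (7 - 4*I*sqrt(5))) + 1213)**2 = ((-85315 - 4*I*sqrt(5)) + 1213)**2 = (-84102 - 4*I*sqrt(5))**2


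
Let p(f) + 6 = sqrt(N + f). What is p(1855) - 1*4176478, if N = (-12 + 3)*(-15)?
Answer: -4176484 + sqrt(1990) ≈ -4.1764e+6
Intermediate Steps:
N = 135 (N = -9*(-15) = 135)
p(f) = -6 + sqrt(135 + f)
p(1855) - 1*4176478 = (-6 + sqrt(135 + 1855)) - 1*4176478 = (-6 + sqrt(1990)) - 4176478 = -4176484 + sqrt(1990)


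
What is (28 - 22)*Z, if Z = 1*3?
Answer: 18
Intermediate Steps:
Z = 3
(28 - 22)*Z = (28 - 22)*3 = 6*3 = 18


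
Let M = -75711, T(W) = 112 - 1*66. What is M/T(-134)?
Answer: -75711/46 ≈ -1645.9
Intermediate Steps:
T(W) = 46 (T(W) = 112 - 66 = 46)
M/T(-134) = -75711/46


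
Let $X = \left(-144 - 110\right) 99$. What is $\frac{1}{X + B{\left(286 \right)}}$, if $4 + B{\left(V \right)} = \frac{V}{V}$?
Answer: $- \frac{1}{25149} \approx -3.9763 \cdot 10^{-5}$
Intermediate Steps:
$B{\left(V \right)} = -3$ ($B{\left(V \right)} = -4 + \frac{V}{V} = -4 + 1 = -3$)
$X = -25146$ ($X = \left(-254\right) 99 = -25146$)
$\frac{1}{X + B{\left(286 \right)}} = \frac{1}{-25146 - 3} = \frac{1}{-25149} = - \frac{1}{25149}$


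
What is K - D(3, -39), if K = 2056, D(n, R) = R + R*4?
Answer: 2251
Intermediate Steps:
D(n, R) = 5*R (D(n, R) = R + 4*R = 5*R)
K - D(3, -39) = 2056 - 5*(-39) = 2056 - 1*(-195) = 2056 + 195 = 2251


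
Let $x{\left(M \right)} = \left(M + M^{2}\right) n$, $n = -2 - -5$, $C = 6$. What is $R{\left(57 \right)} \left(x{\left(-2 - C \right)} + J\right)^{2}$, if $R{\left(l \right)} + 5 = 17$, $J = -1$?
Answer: $334668$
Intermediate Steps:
$n = 3$ ($n = -2 + 5 = 3$)
$R{\left(l \right)} = 12$ ($R{\left(l \right)} = -5 + 17 = 12$)
$x{\left(M \right)} = 3 M + 3 M^{2}$ ($x{\left(M \right)} = \left(M + M^{2}\right) 3 = 3 M + 3 M^{2}$)
$R{\left(57 \right)} \left(x{\left(-2 - C \right)} + J\right)^{2} = 12 \left(3 \left(-2 - 6\right) \left(1 - 8\right) - 1\right)^{2} = 12 \left(3 \left(-8\right) \left(1 - 8\right) - 1\right)^{2} = 12 \left(3 \left(-8\right) \left(-7\right) - 1\right)^{2} = 12 \left(168 - 1\right)^{2} = 12 \cdot 167^{2} = 12 \cdot 27889 = 334668$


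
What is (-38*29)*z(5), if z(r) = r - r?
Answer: 0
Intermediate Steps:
z(r) = 0
(-38*29)*z(5) = -38*29*0 = -1102*0 = 0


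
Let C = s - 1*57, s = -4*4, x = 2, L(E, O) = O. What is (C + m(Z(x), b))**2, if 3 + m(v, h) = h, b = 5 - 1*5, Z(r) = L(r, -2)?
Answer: 5776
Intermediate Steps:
Z(r) = -2
s = -16
b = 0 (b = 5 - 5 = 0)
C = -73 (C = -16 - 1*57 = -16 - 57 = -73)
m(v, h) = -3 + h
(C + m(Z(x), b))**2 = (-73 + (-3 + 0))**2 = (-73 - 3)**2 = (-76)**2 = 5776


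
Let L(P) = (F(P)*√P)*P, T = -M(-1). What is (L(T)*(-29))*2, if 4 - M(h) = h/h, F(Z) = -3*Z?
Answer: 1566*I*√3 ≈ 2712.4*I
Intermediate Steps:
M(h) = 3 (M(h) = 4 - h/h = 4 - 1*1 = 4 - 1 = 3)
T = -3 (T = -1*3 = -3)
L(P) = -3*P^(5/2) (L(P) = ((-3*P)*√P)*P = (-3*P^(3/2))*P = -3*P^(5/2))
(L(T)*(-29))*2 = (-27*I*√3*(-29))*2 = (783*I*√3)*2 = 1566*I*√3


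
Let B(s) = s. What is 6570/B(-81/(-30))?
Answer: 7300/3 ≈ 2433.3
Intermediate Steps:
6570/B(-81/(-30)) = 6570/((-81/(-30))) = 6570/((-81*(-1/30))) = 6570/(27/10) = 6570*(10/27) = 7300/3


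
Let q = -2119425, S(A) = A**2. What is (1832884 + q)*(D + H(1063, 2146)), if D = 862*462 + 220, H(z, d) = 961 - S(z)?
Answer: 209330808304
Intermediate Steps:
H(z, d) = 961 - z**2
D = 398464 (D = 398244 + 220 = 398464)
(1832884 + q)*(D + H(1063, 2146)) = (1832884 - 2119425)*(398464 + (961 - 1*1063**2)) = -286541*(398464 + (961 - 1*1129969)) = -286541*(398464 + (961 - 1129969)) = -286541*(398464 - 1129008) = -286541*(-730544) = 209330808304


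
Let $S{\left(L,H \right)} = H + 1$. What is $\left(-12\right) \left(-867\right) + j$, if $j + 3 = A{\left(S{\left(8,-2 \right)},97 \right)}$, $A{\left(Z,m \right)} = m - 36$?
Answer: $10462$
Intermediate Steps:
$S{\left(L,H \right)} = 1 + H$
$A{\left(Z,m \right)} = -36 + m$ ($A{\left(Z,m \right)} = m - 36 = -36 + m$)
$j = 58$ ($j = -3 + \left(-36 + 97\right) = -3 + 61 = 58$)
$\left(-12\right) \left(-867\right) + j = \left(-12\right) \left(-867\right) + 58 = 10404 + 58 = 10462$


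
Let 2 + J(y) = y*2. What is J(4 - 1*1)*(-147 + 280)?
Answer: 532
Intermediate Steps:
J(y) = -2 + 2*y (J(y) = -2 + y*2 = -2 + 2*y)
J(4 - 1*1)*(-147 + 280) = (-2 + 2*(4 - 1*1))*(-147 + 280) = (-2 + 2*(4 - 1))*133 = (-2 + 2*3)*133 = (-2 + 6)*133 = 4*133 = 532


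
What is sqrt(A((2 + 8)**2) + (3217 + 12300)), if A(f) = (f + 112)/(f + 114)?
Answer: 65*sqrt(42051)/107 ≈ 124.57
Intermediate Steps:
A(f) = (112 + f)/(114 + f)
sqrt(A((2 + 8)**2) + (3217 + 12300)) = sqrt((112 + (2 + 8)**2)/(114 + (2 + 8)**2) + (3217 + 12300)) = sqrt((112 + 10**2)/(114 + 10**2) + 15517) = sqrt((112 + 100)/(114 + 100) + 15517) = sqrt(212/214 + 15517) = sqrt((1/214)*212 + 15517) = sqrt(106/107 + 15517) = sqrt(1660425/107) = 65*sqrt(42051)/107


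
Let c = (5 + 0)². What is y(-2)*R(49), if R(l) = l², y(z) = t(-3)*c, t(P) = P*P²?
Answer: -1620675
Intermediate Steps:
t(P) = P³
c = 25 (c = 5² = 25)
y(z) = -675 (y(z) = (-3)³*25 = -27*25 = -675)
y(-2)*R(49) = -675*49² = -675*2401 = -1620675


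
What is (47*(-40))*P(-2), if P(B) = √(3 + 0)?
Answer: -1880*√3 ≈ -3256.3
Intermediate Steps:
P(B) = √3
(47*(-40))*P(-2) = (47*(-40))*√3 = -1880*√3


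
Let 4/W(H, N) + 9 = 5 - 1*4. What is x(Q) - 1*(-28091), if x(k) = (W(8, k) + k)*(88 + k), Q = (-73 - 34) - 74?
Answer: 89941/2 ≈ 44971.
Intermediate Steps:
W(H, N) = -1/2 (W(H, N) = 4/(-9 + (5 - 1*4)) = 4/(-9 + (5 - 4)) = 4/(-9 + 1) = 4/(-8) = 4*(-1/8) = -1/2)
Q = -181 (Q = -107 - 74 = -181)
x(k) = (88 + k)*(-1/2 + k) (x(k) = (-1/2 + k)*(88 + k) = (88 + k)*(-1/2 + k))
x(Q) - 1*(-28091) = (-44 + (-181)**2 + (175/2)*(-181)) - 1*(-28091) = (-44 + 32761 - 31675/2) + 28091 = 33759/2 + 28091 = 89941/2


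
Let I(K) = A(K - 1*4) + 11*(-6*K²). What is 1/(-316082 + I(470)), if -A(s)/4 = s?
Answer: -1/14897346 ≈ -6.7126e-8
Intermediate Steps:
A(s) = -4*s
I(K) = 16 - 66*K² - 4*K (I(K) = -4*(K - 1*4) + 11*(-6*K²) = -4*(K - 4) - 66*K² = -4*(-4 + K) - 66*K² = (16 - 4*K) - 66*K² = 16 - 66*K² - 4*K)
1/(-316082 + I(470)) = 1/(-316082 + (16 - 66*470² - 4*470)) = 1/(-316082 + (16 - 66*220900 - 1880)) = 1/(-316082 + (16 - 14579400 - 1880)) = 1/(-316082 - 14581264) = 1/(-14897346) = -1/14897346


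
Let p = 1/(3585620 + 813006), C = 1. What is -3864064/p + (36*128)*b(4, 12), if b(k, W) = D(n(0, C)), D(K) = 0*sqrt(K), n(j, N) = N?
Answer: -16996572376064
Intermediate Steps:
D(K) = 0
b(k, W) = 0
p = 1/4398626 ≈ 2.2734e-7
-3864064/p + (36*128)*b(4, 12) = -3864064/1/4398626 + (36*128)*0 = -3864064*4398626 + 4608*0 = -16996572376064 + 0 = -16996572376064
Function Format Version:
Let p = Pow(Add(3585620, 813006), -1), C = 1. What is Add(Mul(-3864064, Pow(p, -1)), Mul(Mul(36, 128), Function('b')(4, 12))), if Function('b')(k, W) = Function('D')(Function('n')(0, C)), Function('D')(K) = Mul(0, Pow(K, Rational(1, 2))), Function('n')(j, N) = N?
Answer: -16996572376064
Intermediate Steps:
Function('D')(K) = 0
Function('b')(k, W) = 0
p = Rational(1, 4398626) (p = Pow(4398626, -1) = Rational(1, 4398626) ≈ 2.2734e-7)
Add(Mul(-3864064, Pow(p, -1)), Mul(Mul(36, 128), Function('b')(4, 12))) = Add(Mul(-3864064, Pow(Rational(1, 4398626), -1)), Mul(Mul(36, 128), 0)) = Add(Mul(-3864064, 4398626), Mul(4608, 0)) = Add(-16996572376064, 0) = -16996572376064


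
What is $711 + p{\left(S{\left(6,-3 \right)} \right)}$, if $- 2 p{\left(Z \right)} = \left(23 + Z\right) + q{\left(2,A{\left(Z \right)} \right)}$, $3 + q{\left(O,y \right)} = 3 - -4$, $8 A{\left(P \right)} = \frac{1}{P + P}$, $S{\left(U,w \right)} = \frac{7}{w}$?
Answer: $\frac{2096}{3} \approx 698.67$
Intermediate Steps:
$A{\left(P \right)} = \frac{1}{16 P}$ ($A{\left(P \right)} = \frac{1}{8 \left(P + P\right)} = \frac{1}{8 \cdot 2 P} = \frac{\frac{1}{2} \frac{1}{P}}{8} = \frac{1}{16 P}$)
$q{\left(O,y \right)} = 4$ ($q{\left(O,y \right)} = -3 + \left(3 - -4\right) = -3 + \left(3 + 4\right) = -3 + 7 = 4$)
$p{\left(Z \right)} = - \frac{27}{2} - \frac{Z}{2}$ ($p{\left(Z \right)} = - \frac{\left(23 + Z\right) + 4}{2} = - \frac{27 + Z}{2} = - \frac{27}{2} - \frac{Z}{2}$)
$711 + p{\left(S{\left(6,-3 \right)} \right)} = 711 - \left(\frac{27}{2} + \frac{7 \frac{1}{-3}}{2}\right) = 711 - \left(\frac{27}{2} + \frac{7 \left(- \frac{1}{3}\right)}{2}\right) = 711 - \frac{37}{3} = \frac{2096}{3}$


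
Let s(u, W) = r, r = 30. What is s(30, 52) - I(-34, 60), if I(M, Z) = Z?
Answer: -30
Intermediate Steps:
s(u, W) = 30
s(30, 52) - I(-34, 60) = 30 - 1*60 = 30 - 60 = -30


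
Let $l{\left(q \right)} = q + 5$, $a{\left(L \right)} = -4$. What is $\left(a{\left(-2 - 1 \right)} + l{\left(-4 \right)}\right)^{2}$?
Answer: $9$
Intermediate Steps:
$l{\left(q \right)} = 5 + q$
$\left(a{\left(-2 - 1 \right)} + l{\left(-4 \right)}\right)^{2} = \left(-4 + \left(5 - 4\right)\right)^{2} = \left(-4 + 1\right)^{2} = \left(-3\right)^{2} = 9$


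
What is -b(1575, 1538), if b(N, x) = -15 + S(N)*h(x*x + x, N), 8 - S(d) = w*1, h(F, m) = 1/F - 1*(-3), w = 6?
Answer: 10651418/1183491 ≈ 9.0000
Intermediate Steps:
h(F, m) = 3 + 1/F (h(F, m) = 1/F + 3 = 3 + 1/F)
S(d) = 2 (S(d) = 8 - 6 = 2)
b(N, x) = -9 + 2/(x + x²) (b(N, x) = -15 + 2*(3 + 1/(x*x + x)) = -15 + 2*(3 + 1/(x² + x)) = -15 + 2*(3 + 1/(x + x²)) = -15 + (6 + 2/(x + x²)) = -9 + 2/(x + x²))
-b(1575, 1538) = -(-9 + 2/(1538*(1 + 1538))) = -(-9 + 2*(1/1538)/1539) = -(-9 + 2*(1/1538)*(1/1539)) = -(-9 + 1/1183491) = -1*(-10651418/1183491) = 10651418/1183491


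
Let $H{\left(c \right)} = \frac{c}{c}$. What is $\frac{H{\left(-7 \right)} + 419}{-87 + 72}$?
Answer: $-28$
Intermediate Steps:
$H{\left(c \right)} = 1$
$\frac{H{\left(-7 \right)} + 419}{-87 + 72} = \frac{1 + 419}{-87 + 72} = \frac{420}{-15} = 420 \left(- \frac{1}{15}\right) = -28$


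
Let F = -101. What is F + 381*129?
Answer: 49048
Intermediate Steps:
F + 381*129 = -101 + 381*129 = -101 + 49149 = 49048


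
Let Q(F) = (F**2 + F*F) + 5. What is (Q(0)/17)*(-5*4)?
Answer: -100/17 ≈ -5.8824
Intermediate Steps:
Q(F) = 5 + 2*F**2 (Q(F) = (F**2 + F**2) + 5 = 2*F**2 + 5 = 5 + 2*F**2)
(Q(0)/17)*(-5*4) = ((5 + 2*0**2)/17)*(-5*4) = ((5 + 2*0)/17)*(-20) = ((5 + 0)/17)*(-20) = ((1/17)*5)*(-20) = (5/17)*(-20) = -100/17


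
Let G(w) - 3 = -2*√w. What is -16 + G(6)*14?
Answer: 26 - 28*√6 ≈ -42.586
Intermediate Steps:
G(w) = 3 - 2*√w
-16 + G(6)*14 = -16 + (3 - 2*√6)*14 = -16 + (42 - 28*√6) = 26 - 28*√6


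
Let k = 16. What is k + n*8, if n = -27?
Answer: -200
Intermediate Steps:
k + n*8 = 16 - 27*8 = 16 - 216 = -200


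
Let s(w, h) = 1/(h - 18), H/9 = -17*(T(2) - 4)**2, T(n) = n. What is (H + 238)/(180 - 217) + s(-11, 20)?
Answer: 785/74 ≈ 10.608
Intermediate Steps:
H = -612 (H = 9*(-17*(2 - 4)**2) = 9*(-17*(-2)**2) = 9*(-17*4) = 9*(-68) = -612)
s(w, h) = 1/(-18 + h)
(H + 238)/(180 - 217) + s(-11, 20) = (-612 + 238)/(180 - 217) + 1/(-18 + 20) = -374/(-37) + 1/2 = -374*(-1/37) + 1/2 = 374/37 + 1/2 = 785/74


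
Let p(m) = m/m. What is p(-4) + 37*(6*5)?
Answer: 1111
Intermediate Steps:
p(m) = 1
p(-4) + 37*(6*5) = 1 + 37*(6*5) = 1 + 37*30 = 1 + 1110 = 1111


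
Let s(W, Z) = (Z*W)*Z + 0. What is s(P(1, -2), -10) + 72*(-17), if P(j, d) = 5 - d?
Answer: -524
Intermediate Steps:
s(W, Z) = W*Z² (s(W, Z) = (W*Z)*Z + 0 = W*Z² + 0 = W*Z²)
s(P(1, -2), -10) + 72*(-17) = (5 - 1*(-2))*(-10)² + 72*(-17) = (5 + 2)*100 - 1224 = 7*100 - 1224 = 700 - 1224 = -524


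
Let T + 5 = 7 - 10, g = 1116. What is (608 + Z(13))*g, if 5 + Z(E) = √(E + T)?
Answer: 672948 + 1116*√5 ≈ 6.7544e+5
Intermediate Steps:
T = -8 (T = -5 + (7 - 10) = -5 - 3 = -8)
Z(E) = -5 + √(-8 + E) (Z(E) = -5 + √(E - 8) = -5 + √(-8 + E))
(608 + Z(13))*g = (608 + (-5 + √(-8 + 13)))*1116 = (608 + (-5 + √5))*1116 = (603 + √5)*1116 = 672948 + 1116*√5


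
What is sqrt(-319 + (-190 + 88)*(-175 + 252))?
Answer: I*sqrt(8173) ≈ 90.405*I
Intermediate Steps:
sqrt(-319 + (-190 + 88)*(-175 + 252)) = sqrt(-319 - 102*77) = sqrt(-319 - 7854) = sqrt(-8173) = I*sqrt(8173)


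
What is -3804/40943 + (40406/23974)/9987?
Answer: -454565527447/4901457221367 ≈ -0.092741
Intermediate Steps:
-3804/40943 + (40406/23974)/9987 = -3804*1/40943 + (40406*(1/23974))*(1/9987) = -3804/40943 + (20203/11987)*(1/9987) = -3804/40943 + 20203/119714169 = -454565527447/4901457221367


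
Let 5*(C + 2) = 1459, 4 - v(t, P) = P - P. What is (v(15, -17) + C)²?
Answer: 2157961/25 ≈ 86319.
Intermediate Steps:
v(t, P) = 4 (v(t, P) = 4 - (P - P) = 4 - 1*0 = 4 + 0 = 4)
C = 1449/5 (C = -2 + (⅕)*1459 = -2 + 1459/5 = 1449/5 ≈ 289.80)
(v(15, -17) + C)² = (4 + 1449/5)² = (1469/5)² = 2157961/25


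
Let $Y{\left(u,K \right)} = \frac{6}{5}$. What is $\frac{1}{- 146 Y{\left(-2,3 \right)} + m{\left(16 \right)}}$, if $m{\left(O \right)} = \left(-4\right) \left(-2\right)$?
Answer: $- \frac{5}{836} \approx -0.0059809$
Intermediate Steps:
$Y{\left(u,K \right)} = \frac{6}{5}$ ($Y{\left(u,K \right)} = 6 \cdot \frac{1}{5} = \frac{6}{5}$)
$m{\left(O \right)} = 8$
$\frac{1}{- 146 Y{\left(-2,3 \right)} + m{\left(16 \right)}} = \frac{1}{\left(-146\right) \frac{6}{5} + 8} = \frac{1}{- \frac{876}{5} + 8} = \frac{1}{- \frac{836}{5}} = - \frac{5}{836}$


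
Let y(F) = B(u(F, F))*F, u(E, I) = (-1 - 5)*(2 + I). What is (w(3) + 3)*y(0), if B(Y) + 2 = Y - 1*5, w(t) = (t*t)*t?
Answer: 0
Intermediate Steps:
w(t) = t**3 (w(t) = t**2*t = t**3)
u(E, I) = -12 - 6*I (u(E, I) = -6*(2 + I) = -12 - 6*I)
B(Y) = -7 + Y (B(Y) = -2 + (Y - 1*5) = -2 + (Y - 5) = -2 + (-5 + Y) = -7 + Y)
y(F) = F*(-19 - 6*F) (y(F) = (-7 + (-12 - 6*F))*F = (-19 - 6*F)*F = F*(-19 - 6*F))
(w(3) + 3)*y(0) = (3**3 + 3)*(-1*0*(19 + 6*0)) = (27 + 3)*(-1*0*(19 + 0)) = 30*(-1*0*19) = 30*0 = 0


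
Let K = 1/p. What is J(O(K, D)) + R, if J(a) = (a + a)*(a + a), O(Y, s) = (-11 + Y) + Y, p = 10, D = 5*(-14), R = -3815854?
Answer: -95384686/25 ≈ -3.8154e+6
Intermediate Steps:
D = -70
K = ⅒ (K = 1/10 = ⅒ ≈ 0.10000)
O(Y, s) = -11 + 2*Y
J(a) = 4*a² (J(a) = (2*a)*(2*a) = 4*a²)
J(O(K, D)) + R = 4*(-11 + 2*(⅒))² - 3815854 = 4*(-11 + ⅕)² - 3815854 = 4*(-54/5)² - 3815854 = 4*(2916/25) - 3815854 = 11664/25 - 3815854 = -95384686/25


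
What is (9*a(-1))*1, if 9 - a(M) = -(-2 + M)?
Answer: 54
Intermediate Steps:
a(M) = 7 + M (a(M) = 9 - (-1)*(-2 + M) = 9 - (2 - M) = 9 + (-2 + M) = 7 + M)
(9*a(-1))*1 = (9*(7 - 1))*1 = (9*6)*1 = 54*1 = 54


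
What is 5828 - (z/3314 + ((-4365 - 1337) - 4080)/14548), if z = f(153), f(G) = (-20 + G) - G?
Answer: 70253166031/12053018 ≈ 5828.7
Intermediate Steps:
f(G) = -20
z = -20
5828 - (z/3314 + ((-4365 - 1337) - 4080)/14548) = 5828 - (-20/3314 + ((-4365 - 1337) - 4080)/14548) = 5828 - (-20*1/3314 + (-5702 - 4080)*(1/14548)) = 5828 - (-10/1657 - 9782*1/14548) = 5828 - (-10/1657 - 4891/7274) = 5828 - 1*(-8177127/12053018) = 5828 + 8177127/12053018 = 70253166031/12053018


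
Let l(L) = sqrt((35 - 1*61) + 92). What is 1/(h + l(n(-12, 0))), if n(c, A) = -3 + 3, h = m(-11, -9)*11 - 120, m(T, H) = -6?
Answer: -31/5755 - sqrt(66)/34530 ≈ -0.0056219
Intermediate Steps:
h = -186 (h = -6*11 - 120 = -66 - 120 = -186)
n(c, A) = 0
l(L) = sqrt(66) (l(L) = sqrt((35 - 61) + 92) = sqrt(-26 + 92) = sqrt(66))
1/(h + l(n(-12, 0))) = 1/(-186 + sqrt(66))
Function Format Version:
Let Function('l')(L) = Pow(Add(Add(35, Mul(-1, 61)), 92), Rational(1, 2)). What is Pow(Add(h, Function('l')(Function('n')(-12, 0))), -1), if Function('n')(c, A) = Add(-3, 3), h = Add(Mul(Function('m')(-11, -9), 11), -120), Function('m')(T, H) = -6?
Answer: Add(Rational(-31, 5755), Mul(Rational(-1, 34530), Pow(66, Rational(1, 2)))) ≈ -0.0056219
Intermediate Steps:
h = -186 (h = Add(Mul(-6, 11), -120) = Add(-66, -120) = -186)
Function('n')(c, A) = 0
Function('l')(L) = Pow(66, Rational(1, 2)) (Function('l')(L) = Pow(Add(Add(35, -61), 92), Rational(1, 2)) = Pow(Add(-26, 92), Rational(1, 2)) = Pow(66, Rational(1, 2)))
Pow(Add(h, Function('l')(Function('n')(-12, 0))), -1) = Pow(Add(-186, Pow(66, Rational(1, 2))), -1)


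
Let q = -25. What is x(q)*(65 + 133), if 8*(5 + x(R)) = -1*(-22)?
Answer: -891/2 ≈ -445.50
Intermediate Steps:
x(R) = -9/4 (x(R) = -5 + (-1*(-22))/8 = -5 + (⅛)*22 = -5 + 11/4 = -9/4)
x(q)*(65 + 133) = -9*(65 + 133)/4 = -9/4*198 = -891/2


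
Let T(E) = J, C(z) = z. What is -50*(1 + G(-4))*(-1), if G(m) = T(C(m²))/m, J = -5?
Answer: 225/2 ≈ 112.50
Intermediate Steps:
T(E) = -5
G(m) = -5/m
-50*(1 + G(-4))*(-1) = -50*(1 - 5/(-4))*(-1) = -50*(1 - 5*(-¼))*(-1) = -50*(1 + 5/4)*(-1) = -225*(-1)/2 = -50*(-9/4) = 225/2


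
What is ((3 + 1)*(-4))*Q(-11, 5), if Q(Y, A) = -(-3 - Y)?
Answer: 128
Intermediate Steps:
Q(Y, A) = 3 + Y
((3 + 1)*(-4))*Q(-11, 5) = ((3 + 1)*(-4))*(3 - 11) = (4*(-4))*(-8) = -16*(-8) = 128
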